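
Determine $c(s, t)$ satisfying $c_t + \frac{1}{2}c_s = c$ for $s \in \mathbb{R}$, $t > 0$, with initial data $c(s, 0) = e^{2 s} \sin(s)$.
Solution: Substitute $c = e^{2s}u$, i.e. $u = e^{-2s}c$.
By the product rule, $c_s = e^{2s}(u_s + 2u)$, $c_t = e^{2s}u_t$.
Substituting into the PDE and dividing by $e^{2s}$: $u_t + \frac{1}{2}(u_s + 2u) = u$.
The lower-order terms cancel, leaving the standard advection equation $u_t + \frac{1}{2}u_s = 0$.
Initial data for $u$: $u(s,0) = e^{-2s}c(s,0) = \sin(s)$.
Solve for $u$:
  By method of characteristics (waves move right with speed 1/2):
  Along characteristics $s - \frac{1}{2}t =$ const, $u$ is constant, so $u(s,t) = f(s - \frac{1}{2}t)$ with $f = u( \cdot , 0)$.
Hence $u(s,t) = \sin(s - t/2)$.
Transform back: $c(s,t) = e^{2s}u(s,t)$.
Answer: $c(s, t) = e^{2 s} \sin(s - t/2)$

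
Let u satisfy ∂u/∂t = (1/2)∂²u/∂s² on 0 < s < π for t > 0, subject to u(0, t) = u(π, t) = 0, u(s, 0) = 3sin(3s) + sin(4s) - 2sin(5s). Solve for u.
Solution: Separating variables: u = Σ c_n exp(-n²t/2) sin(ns). From u(s,0) = 3sin(3s) + sin(4s) - 2sin(5s): c_3=3, c_4=1, c_5=-2.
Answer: u(s, t) = exp(-8t)sin(4s) + 3exp(-9t/2)sin(3s) - 2exp(-25t/2)sin(5s)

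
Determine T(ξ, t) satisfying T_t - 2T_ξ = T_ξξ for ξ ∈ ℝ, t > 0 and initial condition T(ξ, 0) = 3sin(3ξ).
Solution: Change to a moving frame: let η = ξ + 2t, σ = t and write T(ξ,t) = u(η,σ).
By the chain rule T_t = u_σ + 2u_η, T_ξ = u_η, T_ξξ = u_ηη.
Then T_t - 2T_ξ = u_σ: the advection term cancels and the PDE becomes the heat equation u_σ = u_ηη on η ∈ ℝ.
Initial data: u(η,0) = T(η,0) = 3sin(3η).
On η ∈ ℝ each mode satisfies (sin(nη))″ = -n² sin(nη), so exp(-n²σ) sin(nη) solves the heat equation; by superposition u(η,σ) = Σ c_n exp(-n²σ) sin(nη).
Reading off the coefficients: c_3=3, so u(η,σ) = 3exp(-9σ)sin(3η).
Substituting back η = ξ + 2t, σ = t: T(ξ,t) = u(ξ + 2t, t).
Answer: T(ξ, t) = 3exp(-9t)sin(6t + 3ξ)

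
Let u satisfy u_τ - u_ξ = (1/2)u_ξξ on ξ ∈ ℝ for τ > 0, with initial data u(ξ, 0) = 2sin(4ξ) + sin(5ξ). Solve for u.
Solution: Change to a moving frame: let η = ξ + τ, σ = τ and write u(ξ,τ) = w(η,σ).
By the chain rule u_τ = w_σ + w_η, u_ξ = w_η, u_ξξ = w_ηη.
Then u_τ - u_ξ = w_σ: the advection term cancels and the PDE becomes the heat equation w_σ = (1/2)w_ηη on η ∈ ℝ.
Initial data: w(η,0) = u(η,0) = 2sin(4η) + sin(5η).
On η ∈ ℝ each mode satisfies (sin(nη))″ = -n² sin(nη), so exp(-n²σ/2) sin(nη) solves the heat equation; by superposition w(η,σ) = Σ c_n exp(-n²σ/2) sin(nη).
Reading off the coefficients: c_4=2, c_5=1, so w(η,σ) = 2exp(-8σ)sin(4η) + exp(-25σ/2)sin(5η).
Substituting back η = ξ + τ, σ = τ: u(ξ,τ) = w(ξ + τ, τ).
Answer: u(ξ, τ) = 2exp(-8τ)sin(4ξ + 4τ) + exp(-25τ/2)sin(5ξ + 5τ)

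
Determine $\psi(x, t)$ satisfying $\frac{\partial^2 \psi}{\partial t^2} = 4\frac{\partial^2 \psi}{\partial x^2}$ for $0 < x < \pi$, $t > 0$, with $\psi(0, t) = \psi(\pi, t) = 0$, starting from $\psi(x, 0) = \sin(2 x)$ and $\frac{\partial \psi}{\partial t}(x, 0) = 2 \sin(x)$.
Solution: Separating variables: $\psi = \sum [A_n \cos(\omega_n t) + B_n \sin(\omega_n t)] \sin(nx)$, $\omega_n = 2n$. From ICs ($B_n$ = velocity coefficient / $\omega_n$): $A_2=1, B_1=1$.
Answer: $\psi(x, t) = \sin(2 t) \sin(x) + \sin(2 x) \cos(4 t)$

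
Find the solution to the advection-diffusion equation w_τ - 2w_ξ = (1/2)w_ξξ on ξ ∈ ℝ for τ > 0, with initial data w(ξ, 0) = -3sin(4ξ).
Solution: Moving frame: η = ξ + 2τ, σ = τ, w = u(η,σ), so w_τ = u_σ + 2u_η and w_ξξ = u_ηη.
Hence w_τ - 2w_ξ = u_σ and the PDE becomes the heat equation u_σ = (1/2)u_ηη on η ∈ ℝ.
Initial data: u(η,0) = w(η,0) = -3sin(4η). Each mode sin(nη) decays as exp(-n²σ/2) on ℝ, so u(η,σ) = Σ c_n exp(-n²σ/2) sin(nη) with c_4=-3: u(η,σ) = -3exp(-8σ)sin(4η).
Substituting back: w(ξ,τ) = u(ξ + 2τ, τ).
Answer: w(ξ, τ) = -3exp(-8τ)sin(4ξ + 8τ)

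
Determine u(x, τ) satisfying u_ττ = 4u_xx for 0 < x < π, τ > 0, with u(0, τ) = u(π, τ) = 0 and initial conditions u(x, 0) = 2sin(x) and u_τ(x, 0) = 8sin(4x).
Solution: Separating variables: u = Σ [A_n cos(ω_n τ) + B_n sin(ω_n τ)] sin(nx), ω_n = 2n. From ICs (B_n = velocity coefficient / ω_n): A_1=2, B_4=1.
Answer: u(x, τ) = 2sin(x)cos(2τ) + sin(4x)sin(8τ)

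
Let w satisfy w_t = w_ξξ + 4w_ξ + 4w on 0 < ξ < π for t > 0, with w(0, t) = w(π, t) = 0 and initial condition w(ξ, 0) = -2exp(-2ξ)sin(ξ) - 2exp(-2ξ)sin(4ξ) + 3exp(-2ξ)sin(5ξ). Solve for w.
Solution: Substitute w = exp(-2ξ)u.
Then w_ξ = exp(-2ξ)(u_ξ - 2u), w_ξξ = exp(-2ξ)(u_ξξ - 4u_ξ + 4u), w_t = exp(-2ξ)u_t; substituting and dividing by exp(-2ξ), the lower-order terms cancel: u_t = u_ξξ (standard heat equation).
Data for u: u(ξ,0) = exp(2ξ)w(ξ,0) = -2sin(ξ) - 2sin(4ξ) + 3sin(5ξ). The boundary conditions carry over: u(0,t) = u(π,t) = 0.
Separating variables: u = Σ c_n exp(-n²t) sin(nξ). From u(ξ,0) = -2sin(ξ) - 2sin(4ξ) + 3sin(5ξ): c_1=-2, c_4=-2, c_5=3.
So u(ξ,t) = -2exp(-t)sin(ξ) - 2exp(-16t)sin(4ξ) + 3exp(-25t)sin(5ξ), and w(ξ,t) = exp(-2ξ)u(ξ,t).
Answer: w(ξ, t) = -2exp(-t)exp(-2ξ)sin(ξ) - 2exp(-16t)exp(-2ξ)sin(4ξ) + 3exp(-25t)exp(-2ξ)sin(5ξ)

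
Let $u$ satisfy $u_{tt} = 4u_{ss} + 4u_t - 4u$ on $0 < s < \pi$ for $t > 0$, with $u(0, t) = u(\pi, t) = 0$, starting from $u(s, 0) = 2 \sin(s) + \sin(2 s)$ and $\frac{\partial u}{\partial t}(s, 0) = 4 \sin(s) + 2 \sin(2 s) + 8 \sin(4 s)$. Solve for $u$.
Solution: Substitute $u = e^{2t}w$.
Then $u_t = e^{2t}(w_t + 2w)$, $u_{tt} = e^{2t}(w_{tt} + 4w_t + 4w)$, $u_{ss} = e^{2t}w_{ss}$; substituting and dividing by $e^{2t}$, the lower-order terms cancel: $w_{tt} = 4w_{ss}$ (standard wave equation).
Data for $w$: $w(s,0) = u(s,0) = 2 \sin(s) + \sin(2 s)$; $w_t(s,0) = u_t(s,0) - 2u(s,0) = 8 \sin(4 s)$. The boundary conditions carry over: $w(0,t) = w(\pi,t) = 0$.
Separating variables: $w = \sum [A_n \cos(\omega_n t) + B_n \sin(\omega_n t)] \sin(ns)$, $\omega_n = 2n$. From ICs ($B_n$ = velocity coefficient / $\omega_n$): $A_1=2, A_2=1, B_4=1$.
So $w(s,t) = 2 \sin(s) \cos(2 t) + \sin(2 s) \cos(4 t) + \sin(4 s) \sin(8 t)$, and $u(s,t) = e^{2t}w(s,t)$.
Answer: $u(s, t) = 2 e^{2 t} \sin(s) \cos(2 t) + e^{2 t} \sin(2 s) \cos(4 t) + e^{2 t} \sin(4 s) \sin(8 t)$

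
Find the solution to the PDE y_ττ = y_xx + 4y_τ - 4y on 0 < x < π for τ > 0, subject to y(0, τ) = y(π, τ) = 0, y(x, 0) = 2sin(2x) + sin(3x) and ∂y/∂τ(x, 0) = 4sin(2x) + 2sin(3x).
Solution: Substitute y = exp(2τ)u, i.e. u = exp(-2τ)y.
By the product rule, y_τ = exp(2τ)(u_τ + 2u), y_ττ = exp(2τ)(u_ττ + 4u_τ + 4u), y_xx = exp(2τ)u_xx.
Substituting into the PDE and dividing by exp(2τ): u_ττ + 4u_τ + 4u = u_xx + 4(u_τ + 2u) - 4u.
The lower-order terms cancel, leaving the standard wave equation u_ττ = u_xx.
Initial data for u: u(x,0) = y(x,0) = 2sin(2x) + sin(3x); u_τ(x,0) = y_τ(x,0) - 2y(x,0) = 0. The boundary conditions carry over: u(0,τ) = u(π,τ) = 0.
Solve for u:
  Using separation of variables u = X(x)T(τ):
  Eigenfunctions: sin(nx), n = 1, 2, 3, ...
  General solution: u(x, τ) = Σ [A_n cos(n τ) + B_n sin(n τ)] sin(nx)
  From u(x,0) = 2sin(2x) + sin(3x): A_2=2, A_3=1. From u_τ(x,0) = 0: all B_n = 0.
Hence u(x,τ) = 2sin(2x)cos(2τ) + sin(3x)cos(3τ).
Transform back: y(x,τ) = exp(2τ)u(x,τ).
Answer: y(x, τ) = 2exp(2τ)sin(2x)cos(2τ) + exp(2τ)sin(3x)cos(3τ)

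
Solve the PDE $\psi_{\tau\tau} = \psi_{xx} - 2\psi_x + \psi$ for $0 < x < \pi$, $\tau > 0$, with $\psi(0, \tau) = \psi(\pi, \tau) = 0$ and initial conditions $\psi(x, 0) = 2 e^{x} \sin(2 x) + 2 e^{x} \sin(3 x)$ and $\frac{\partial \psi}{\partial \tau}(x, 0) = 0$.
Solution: Substitute $\psi = e^{x}u$, i.e. $u = e^{-x}\psi$.
By the product rule, $\psi_x = e^{x}(u_x + u)$, $\psi_{xx} = e^{x}(u_{xx} + 2u_x + u)$, $\psi_{\tau\tau} = e^{x}u_{\tau\tau}$.
Substituting into the PDE and dividing by $e^{x}$: $u_{\tau\tau} = (u_{xx} + 2u_x + u) - 2(u_x + u) + u$.
The lower-order terms cancel, leaving the standard wave equation $u_{\tau\tau} = u_{xx}$.
Initial data for $u$: $u(x,0) = e^{-x}\psi(x,0) = 2 \sin(2 x) + 2 \sin(3 x)$; $u_{\tau}(x,0) = e^{-x}\psi_{\tau}(x,0) = 0$. The boundary conditions carry over: $u(0,\tau) = u(\pi,\tau) = 0$.
Solve for $u$:
  Using separation of variables $u = X(x)T(\tau)$:
  Eigenfunctions: $\sin(nx)$, $n = 1, 2, 3, \ldots$
  General solution: $u(x, \tau) = \sum [A_n \cos(n \tau) + B_n \sin(n \tau)] \sin(nx)$
  From $u(x,0) = 2 \sin(2 x) + 2 \sin(3 x)$: $A_2=2, A_3=2$. From $u_{\tau}(x,0) = 0$: all $B_n = 0$.
Hence $u(x,\tau) = 2 \sin(2 x) \cos(2 \tau) + 2 \sin(3 x) \cos(3 \tau)$.
Transform back: $\psi(x,\tau) = e^{x}u(x,\tau)$.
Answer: $\psi(x, \tau) = 2 e^{x} \sin(2 x) \cos(2 \tau) + 2 e^{x} \sin(3 x) \cos(3 \tau)$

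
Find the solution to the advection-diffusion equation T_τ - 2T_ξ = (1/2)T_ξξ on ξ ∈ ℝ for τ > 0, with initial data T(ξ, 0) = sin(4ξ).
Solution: Change to a moving frame: let η = ξ + 2τ, σ = τ and write T(ξ,τ) = u(η,σ).
By the chain rule T_τ = u_σ + 2u_η, T_ξ = u_η, T_ξξ = u_ηη.
Then T_τ - 2T_ξ = u_σ: the advection term cancels and the PDE becomes the heat equation u_σ = (1/2)u_ηη on η ∈ ℝ.
Initial data: u(η,0) = T(η,0) = sin(4η).
On η ∈ ℝ each mode satisfies (sin(nη))″ = -n² sin(nη), so exp(-n²σ/2) sin(nη) solves the heat equation; by superposition u(η,σ) = Σ c_n exp(-n²σ/2) sin(nη).
Reading off the coefficients: c_4=1, so u(η,σ) = exp(-8σ)sin(4η).
Substituting back η = ξ + 2τ, σ = τ: T(ξ,τ) = u(ξ + 2τ, τ).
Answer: T(ξ, τ) = exp(-8τ)sin(4ξ + 8τ)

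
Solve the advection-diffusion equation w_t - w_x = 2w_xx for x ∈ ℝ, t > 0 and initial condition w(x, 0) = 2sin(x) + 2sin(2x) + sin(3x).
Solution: Moving frame: η = x + t, σ = t, w = u(η,σ), so w_t = u_σ + u_η and w_xx = u_ηη.
Hence w_t - w_x = u_σ and the PDE becomes the heat equation u_σ = 2u_ηη on η ∈ ℝ.
Initial data: u(η,0) = w(η,0) = 2sin(η) + 2sin(2η) + sin(3η). Each mode sin(nη) decays as exp(-2n²σ) on ℝ, so u(η,σ) = Σ c_n exp(-2n²σ) sin(nη) with c_1=2, c_2=2, c_3=1: u(η,σ) = 2exp(-2σ)sin(η) + 2exp(-8σ)sin(2η) + exp(-18σ)sin(3η).
Substituting back: w(x,t) = u(x + t, t).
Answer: w(x, t) = 2exp(-2t)sin(t + x) + 2exp(-8t)sin(2t + 2x) + exp(-18t)sin(3t + 3x)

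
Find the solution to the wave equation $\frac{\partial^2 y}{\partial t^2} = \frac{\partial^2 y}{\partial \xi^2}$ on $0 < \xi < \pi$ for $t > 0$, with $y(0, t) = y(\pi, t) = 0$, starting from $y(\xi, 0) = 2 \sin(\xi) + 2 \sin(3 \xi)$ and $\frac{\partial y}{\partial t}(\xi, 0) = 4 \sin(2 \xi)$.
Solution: Using separation of variables $y = X(\xi)T(t)$:
Eigenfunctions: $\sin(n\xi)$, $n = 1, 2, 3, \ldots$
General solution: $y(\xi, t) = \sum [A_n \cos(n t) + B_n \sin(n t)] \sin(n\xi)$
From $y(\xi,0) = 2 \sin(\xi) + 2 \sin(3 \xi)$: $A_1=2, A_3=2$. From $y_t(\xi,0) = 4 \sin(2 \xi)$, using $y_t(\xi,0) = \sum \omega_n B_n \sin(n\xi)$ with $\omega_n = n$: $B_2 = 4/2 = 2$.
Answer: $y(\xi, t) = 2 \sin(\xi) \cos(t) + 2 \sin(2 \xi) \sin(2 t) + 2 \sin(3 \xi) \cos(3 t)$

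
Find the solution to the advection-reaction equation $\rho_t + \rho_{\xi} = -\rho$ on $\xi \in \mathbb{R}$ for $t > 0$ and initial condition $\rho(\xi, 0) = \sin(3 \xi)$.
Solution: Substitute $\rho = e^{-t}u$.
Then $\rho_t = e^{-t}(u_t - u)$, $\rho_{\xi} = e^{-t}u_{\xi}$; substituting and dividing by $e^{-t}$, the lower-order terms cancel: $u_t + u_{\xi} = 0$ (standard advection equation).
Data for $u$: $u(\xi,0) = \rho(\xi,0) = \sin(3 \xi)$.
By characteristics ($d\xi/dt = 1$), $u(\xi,t) = f(\xi - t)$ with $f = u( \cdot , 0)$.
So $u(\xi,t) = - \sin(3 t - 3 \xi)$, and $\rho(\xi,t) = e^{-t}u(\xi,t)$.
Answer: $\rho(\xi, t) = e^{-t} \sin(3 \xi - 3 t)$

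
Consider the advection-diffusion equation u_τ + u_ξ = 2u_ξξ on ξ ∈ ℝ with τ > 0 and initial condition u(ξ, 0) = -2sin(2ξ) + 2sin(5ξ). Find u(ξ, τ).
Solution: Moving frame: η = ξ - τ, σ = τ, u = w(η,σ), so u_τ = w_σ - w_η and u_ξξ = w_ηη.
Hence u_τ + u_ξ = w_σ and the PDE becomes the heat equation w_σ = 2w_ηη on η ∈ ℝ.
Initial data: w(η,0) = u(η,0) = -2sin(2η) + 2sin(5η). Each mode sin(nη) decays as exp(-2n²σ) on ℝ, so w(η,σ) = Σ c_n exp(-2n²σ) sin(nη) with c_2=-2, c_5=2: w(η,σ) = -2exp(-8σ)sin(2η) + 2exp(-50σ)sin(5η).
Substituting back: u(ξ,τ) = w(ξ - τ, τ).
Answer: u(ξ, τ) = -2exp(-8τ)sin(2ξ - 2τ) + 2exp(-50τ)sin(5ξ - 5τ)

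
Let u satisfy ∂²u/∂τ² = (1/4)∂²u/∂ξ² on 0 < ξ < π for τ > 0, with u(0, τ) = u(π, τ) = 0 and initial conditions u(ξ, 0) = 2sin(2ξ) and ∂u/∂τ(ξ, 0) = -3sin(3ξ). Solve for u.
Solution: Separating variables: u = Σ [A_n cos(ω_n τ) + B_n sin(ω_n τ)] sin(nξ), ω_n = n/2. From ICs (B_n = velocity coefficient / ω_n): A_2=2, B_3=-2.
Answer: u(ξ, τ) = 2sin(2ξ)cos(τ) - 2sin(3ξ)sin(3τ/2)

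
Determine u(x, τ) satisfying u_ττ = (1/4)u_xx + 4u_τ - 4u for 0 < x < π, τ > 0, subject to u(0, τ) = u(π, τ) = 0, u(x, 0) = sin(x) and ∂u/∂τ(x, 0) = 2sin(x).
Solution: Substitute u = exp(2τ)w, i.e. w = exp(-2τ)u.
By the product rule, u_τ = exp(2τ)(w_τ + 2w), u_ττ = exp(2τ)(w_ττ + 4w_τ + 4w), u_xx = exp(2τ)w_xx.
Substituting into the PDE and dividing by exp(2τ): w_ττ + 4w_τ + 4w = (1/4)w_xx + 4(w_τ + 2w) - 4w.
The lower-order terms cancel, leaving the standard wave equation w_ττ = (1/4)w_xx.
Initial data for w: w(x,0) = u(x,0) = sin(x); w_τ(x,0) = u_τ(x,0) - 2u(x,0) = 0. The boundary conditions carry over: w(0,τ) = w(π,τ) = 0.
Solve for w:
  Using separation of variables w = X(x)T(τ):
  Eigenfunctions: sin(nx), n = 1, 2, 3, ...
  General solution: w(x, τ) = Σ [A_n cos(n τ/2) + B_n sin(n τ/2)] sin(nx)
  From w(x,0) = sin(x): A_1=1. From w_τ(x,0) = 0: all B_n = 0.
Hence w(x,τ) = sin(x)cos(τ/2).
Transform back: u(x,τ) = exp(2τ)w(x,τ).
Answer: u(x, τ) = exp(2τ)sin(x)cos(τ/2)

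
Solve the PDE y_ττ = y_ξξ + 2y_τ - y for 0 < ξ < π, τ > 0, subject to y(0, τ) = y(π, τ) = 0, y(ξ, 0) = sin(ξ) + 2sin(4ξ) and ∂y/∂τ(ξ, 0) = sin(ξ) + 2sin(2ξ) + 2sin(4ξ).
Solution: Substitute y = exp(τ)u, i.e. u = exp(-τ)y.
By the product rule, y_τ = exp(τ)(u_τ + u), y_ττ = exp(τ)(u_ττ + 2u_τ + u), y_ξξ = exp(τ)u_ξξ.
Substituting into the PDE and dividing by exp(τ): u_ττ + 2u_τ + u = u_ξξ + 2(u_τ + u) - u.
The lower-order terms cancel, leaving the standard wave equation u_ττ = u_ξξ.
Initial data for u: u(ξ,0) = y(ξ,0) = sin(ξ) + 2sin(4ξ); u_τ(ξ,0) = y_τ(ξ,0) - y(ξ,0) = 2sin(2ξ). The boundary conditions carry over: u(0,τ) = u(π,τ) = 0.
Solve for u:
  Using separation of variables u = X(ξ)T(τ):
  Eigenfunctions: sin(nξ), n = 1, 2, 3, ...
  General solution: u(ξ, τ) = Σ [A_n cos(n τ) + B_n sin(n τ)] sin(nξ)
  From u(ξ,0) = sin(ξ) + 2sin(4ξ): A_1=1, A_4=2. From u_τ(ξ,0) = 2sin(2ξ), using u_τ(ξ,0) = Σ ω_n B_n sin(nξ) with ω_n = n: B_2 = 2/2 = 1.
Hence u(ξ,τ) = sin(ξ)cos(τ) + sin(2ξ)sin(2τ) + 2sin(4ξ)cos(4τ).
Transform back: y(ξ,τ) = exp(τ)u(ξ,τ).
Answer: y(ξ, τ) = exp(τ)sin(ξ)cos(τ) + exp(τ)sin(2ξ)sin(2τ) + 2exp(τ)sin(4ξ)cos(4τ)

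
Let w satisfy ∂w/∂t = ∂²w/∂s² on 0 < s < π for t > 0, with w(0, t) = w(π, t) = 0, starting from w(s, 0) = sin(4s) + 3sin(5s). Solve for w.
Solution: Separating variables: w = Σ c_n exp(-n²t) sin(ns). From w(s,0) = sin(4s) + 3sin(5s): c_4=1, c_5=3.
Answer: w(s, t) = exp(-16t)sin(4s) + 3exp(-25t)sin(5s)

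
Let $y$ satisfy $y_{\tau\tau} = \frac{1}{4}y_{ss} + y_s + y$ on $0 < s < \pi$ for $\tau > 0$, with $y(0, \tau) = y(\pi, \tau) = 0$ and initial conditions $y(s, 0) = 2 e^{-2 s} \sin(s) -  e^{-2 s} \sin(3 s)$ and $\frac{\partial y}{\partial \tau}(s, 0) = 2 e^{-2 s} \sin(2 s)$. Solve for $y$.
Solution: Substitute $y = e^{-2s}u$.
Then $y_s = e^{-2s}(u_s - 2u)$, $y_{ss} = e^{-2s}(u_{ss} - 4u_s + 4u)$, $y_{\tau\tau} = e^{-2s}u_{\tau\tau}$; substituting and dividing by $e^{-2s}$, the lower-order terms cancel: $u_{\tau\tau} = \frac{1}{4}u_{ss}$ (standard wave equation).
Data for $u$: $u(s,0) = e^{2s}y(s,0) = 2 \sin(s) - \sin(3 s)$; $u_{\tau}(s,0) = e^{2s}y_{\tau}(s,0) = 2 \sin(2 s)$. The boundary conditions carry over: $u(0,\tau) = u(\pi,\tau) = 0$.
Separating variables: $u = \sum [A_n \cos(\omega_n \tau) + B_n \sin(\omega_n \tau)] \sin(ns)$, $\omega_n = n/2$. From ICs ($B_n$ = velocity coefficient / $\omega_n$): $A_1=2, A_3=-1, B_2=2$.
So $u(s,\tau) = 2 \sin(s) \cos(\tau/2) + 2 \sin(2 s) \sin(\tau) - \sin(3 s) \cos(3 \tau/2)$, and $y(s,\tau) = e^{-2s}u(s,\tau)$.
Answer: $y(s, \tau) = 2 e^{-2 s} \sin(\tau) \sin(2 s) + 2 e^{-2 s} \sin(s) \cos(\tau/2) -  e^{-2 s} \sin(3 s) \cos(3 \tau/2)$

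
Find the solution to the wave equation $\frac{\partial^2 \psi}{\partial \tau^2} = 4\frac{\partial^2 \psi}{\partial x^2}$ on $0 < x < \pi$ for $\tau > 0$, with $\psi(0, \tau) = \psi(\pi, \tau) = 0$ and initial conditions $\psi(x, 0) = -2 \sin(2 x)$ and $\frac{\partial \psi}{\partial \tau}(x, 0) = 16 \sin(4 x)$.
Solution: Using separation of variables $\psi = X(x)T(\tau)$:
Eigenfunctions: $\sin(nx)$, $n = 1, 2, 3, \ldots$
General solution: $\psi(x, \tau) = \sum [A_n \cos(2n \tau) + B_n \sin(2n \tau)] \sin(nx)$
From $\psi(x,0) = -2 \sin(2 x)$: $A_2=-2$. From $\psi_{\tau}(x,0) = 16 \sin(4 x)$, using $\psi_{\tau}(x,0) = \sum \omega_n B_n \sin(nx)$ with $\omega_n = 2n$: $B_4 = 16/8 = 2$.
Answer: $\psi(x, \tau) = 2 \sin(8 \tau) \sin(4 x) - 2 \sin(2 x) \cos(4 \tau)$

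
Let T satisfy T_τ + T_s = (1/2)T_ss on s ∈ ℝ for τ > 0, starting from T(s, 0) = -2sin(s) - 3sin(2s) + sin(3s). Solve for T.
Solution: Change to a moving frame: let η = s - τ, σ = τ and write T(s,τ) = u(η,σ).
By the chain rule T_τ = u_σ - u_η, T_s = u_η, T_ss = u_ηη.
Then T_τ + T_s = u_σ: the advection term cancels and the PDE becomes the heat equation u_σ = (1/2)u_ηη on η ∈ ℝ.
Initial data: u(η,0) = T(η,0) = -2sin(η) - 3sin(2η) + sin(3η).
On η ∈ ℝ each mode satisfies (sin(nη))″ = -n² sin(nη), so exp(-n²σ/2) sin(nη) solves the heat equation; by superposition u(η,σ) = Σ c_n exp(-n²σ/2) sin(nη).
Reading off the coefficients: c_1=-2, c_2=-3, c_3=1, so u(η,σ) = -3exp(-2σ)sin(2η) - 2exp(-σ/2)sin(η) + exp(-9σ/2)sin(3η).
Substituting back η = s - τ, σ = τ: T(s,τ) = u(s - τ, τ).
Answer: T(s, τ) = -3exp(-2τ)sin(2s - 2τ) - 2exp(-τ/2)sin(s - τ) + exp(-9τ/2)sin(3s - 3τ)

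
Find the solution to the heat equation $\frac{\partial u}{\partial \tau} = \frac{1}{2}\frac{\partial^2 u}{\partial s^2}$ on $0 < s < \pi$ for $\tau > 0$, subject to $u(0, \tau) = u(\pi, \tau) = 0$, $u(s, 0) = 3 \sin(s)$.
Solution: Using separation of variables $u = X(s)T(\tau)$:
Eigenfunctions: $\sin(ns)$, $n = 1, 2, 3, \ldots$
General solution: $u(s, \tau) = \sum c_n \sin(ns) e^{-n^2 \tau/2}$
Matching $u(s,0) = 3 \sin(s)$ term by term: $c_1=3$.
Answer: $u(s, \tau) = 3 e^{-\tau/2} \sin(s)$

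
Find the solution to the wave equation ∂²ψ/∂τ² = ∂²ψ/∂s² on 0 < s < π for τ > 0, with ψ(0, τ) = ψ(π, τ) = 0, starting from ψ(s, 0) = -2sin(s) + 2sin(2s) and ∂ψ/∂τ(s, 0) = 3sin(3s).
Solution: Separating variables: ψ = Σ [A_n cos(ω_n τ) + B_n sin(ω_n τ)] sin(ns), ω_n = n. From ICs (B_n = velocity coefficient / ω_n): A_1=-2, A_2=2, B_3=1.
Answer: ψ(s, τ) = -2sin(s)cos(τ) + 2sin(2s)cos(2τ) + sin(3s)sin(3τ)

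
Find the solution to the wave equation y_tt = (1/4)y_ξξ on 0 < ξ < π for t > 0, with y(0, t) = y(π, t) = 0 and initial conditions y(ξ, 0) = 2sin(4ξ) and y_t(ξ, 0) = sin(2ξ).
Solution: Separating variables: y = Σ [A_n cos(ω_n t) + B_n sin(ω_n t)] sin(nξ), ω_n = n/2. From ICs (B_n = velocity coefficient / ω_n): A_4=2, B_2=1.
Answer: y(ξ, t) = sin(t)sin(2ξ) + 2sin(4ξ)cos(2t)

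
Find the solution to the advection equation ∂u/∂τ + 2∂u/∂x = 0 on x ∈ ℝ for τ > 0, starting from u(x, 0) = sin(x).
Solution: By characteristics (dx/dτ = 2), u(x,τ) = f(x - 2τ) with f = u(·, 0).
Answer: u(x, τ) = sin(x - 2τ)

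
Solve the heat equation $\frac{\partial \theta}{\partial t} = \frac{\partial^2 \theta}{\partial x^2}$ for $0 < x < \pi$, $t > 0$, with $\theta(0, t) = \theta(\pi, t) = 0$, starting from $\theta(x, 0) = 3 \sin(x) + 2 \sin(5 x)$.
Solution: Using separation of variables $\theta = X(x)G(t)$:
Eigenfunctions: $\sin(nx)$, $n = 1, 2, 3, \ldots$
General solution: $\theta(x, t) = \sum c_n \sin(nx) e^{-n^2 t}$
Matching $\theta(x,0) = 3 \sin(x) + 2 \sin(5 x)$ term by term: $c_1=3, c_5=2$.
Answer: $\theta(x, t) = 3 e^{-t} \sin(x) + 2 e^{-25 t} \sin(5 x)$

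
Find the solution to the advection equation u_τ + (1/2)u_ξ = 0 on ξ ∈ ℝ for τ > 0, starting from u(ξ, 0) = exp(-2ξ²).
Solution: By method of characteristics (waves move right with speed 1/2):
Along characteristics ξ - (1/2)τ = const, u is constant, so u(ξ,τ) = f(ξ - (1/2)τ) with f = u(·, 0).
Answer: u(ξ, τ) = exp(-2(ξ - τ/2)²)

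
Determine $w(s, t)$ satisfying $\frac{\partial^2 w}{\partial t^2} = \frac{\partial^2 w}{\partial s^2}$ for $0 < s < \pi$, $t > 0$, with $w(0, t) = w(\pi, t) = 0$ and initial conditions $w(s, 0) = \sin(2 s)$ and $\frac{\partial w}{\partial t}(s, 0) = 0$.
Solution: Separating variables: $w = \sum [A_n \cos(\omega_n t) + B_n \sin(\omega_n t)] \sin(ns)$, $\omega_n = n$. From ICs: $A_2=1$.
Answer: $w(s, t) = \sin(2 s) \cos(2 t)$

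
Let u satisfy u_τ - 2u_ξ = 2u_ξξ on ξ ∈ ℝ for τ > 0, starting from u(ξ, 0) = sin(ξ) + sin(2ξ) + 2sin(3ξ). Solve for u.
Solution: Moving frame: η = ξ + 2τ, σ = τ, u = w(η,σ), so u_τ = w_σ + 2w_η and u_ξξ = w_ηη.
Hence u_τ - 2u_ξ = w_σ and the PDE becomes the heat equation w_σ = 2w_ηη on η ∈ ℝ.
Initial data: w(η,0) = u(η,0) = sin(η) + sin(2η) + 2sin(3η). Each mode sin(nη) decays as exp(-2n²σ) on ℝ, so w(η,σ) = Σ c_n exp(-2n²σ) sin(nη) with c_1=1, c_2=1, c_3=2: w(η,σ) = exp(-2σ)sin(η) + exp(-8σ)sin(2η) + 2exp(-18σ)sin(3η).
Substituting back: u(ξ,τ) = w(ξ + 2τ, τ).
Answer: u(ξ, τ) = exp(-2τ)sin(ξ + 2τ) + exp(-8τ)sin(2ξ + 4τ) + 2exp(-18τ)sin(3ξ + 6τ)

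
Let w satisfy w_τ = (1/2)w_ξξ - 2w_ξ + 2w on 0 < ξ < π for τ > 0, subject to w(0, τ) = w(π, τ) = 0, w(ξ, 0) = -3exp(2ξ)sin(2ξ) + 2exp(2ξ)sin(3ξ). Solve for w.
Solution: Substitute w = exp(2ξ)u, i.e. u = exp(-2ξ)w.
By the product rule, w_ξ = exp(2ξ)(u_ξ + 2u), w_ξξ = exp(2ξ)(u_ξξ + 4u_ξ + 4u), w_τ = exp(2ξ)u_τ.
Substituting into the PDE and dividing by exp(2ξ): u_τ = (1/2)(u_ξξ + 4u_ξ + 4u) - 2(u_ξ + 2u) + 2u.
The lower-order terms cancel, leaving the standard heat equation u_τ = (1/2)u_ξξ.
Initial data for u: u(ξ,0) = exp(-2ξ)w(ξ,0) = -3sin(2ξ) + 2sin(3ξ). The boundary conditions carry over: u(0,τ) = u(π,τ) = 0.
Solve for u:
  Using separation of variables u = X(ξ)T(τ):
  Eigenfunctions: sin(nξ), n = 1, 2, 3, ...
  General solution: u(ξ, τ) = Σ c_n sin(nξ) exp(-n² τ/2)
  Matching u(ξ,0) = -3sin(2ξ) + 2sin(3ξ) term by term: c_2=-3, c_3=2.
Hence u(ξ,τ) = -3exp(-2τ)sin(2ξ) + 2exp(-9τ/2)sin(3ξ).
Transform back: w(ξ,τ) = exp(2ξ)u(ξ,τ).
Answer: w(ξ, τ) = -3exp(2ξ)exp(-2τ)sin(2ξ) + 2exp(2ξ)exp(-9τ/2)sin(3ξ)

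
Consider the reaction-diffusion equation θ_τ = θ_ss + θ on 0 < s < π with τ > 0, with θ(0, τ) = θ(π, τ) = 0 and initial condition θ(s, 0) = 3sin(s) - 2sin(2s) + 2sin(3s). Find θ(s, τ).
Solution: Substitute θ = exp(τ)u.
Then θ_τ = exp(τ)(u_τ + u), θ_ss = exp(τ)u_ss; substituting and dividing by exp(τ), the lower-order terms cancel: u_τ = u_ss (standard heat equation).
Data for u: u(s,0) = θ(s,0) = 3sin(s) - 2sin(2s) + 2sin(3s). The boundary conditions carry over: u(0,τ) = u(π,τ) = 0.
Separating variables: u = Σ c_n exp(-n²τ) sin(ns). From u(s,0) = 3sin(s) - 2sin(2s) + 2sin(3s): c_1=3, c_2=-2, c_3=2.
So u(s,τ) = 3exp(-τ)sin(s) - 2exp(-4τ)sin(2s) + 2exp(-9τ)sin(3s), and θ(s,τ) = exp(τ)u(s,τ).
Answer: θ(s, τ) = 3sin(s) - 2exp(-3τ)sin(2s) + 2exp(-8τ)sin(3s)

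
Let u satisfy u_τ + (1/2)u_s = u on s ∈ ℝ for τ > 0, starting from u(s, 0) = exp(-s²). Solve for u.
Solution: Substitute u = exp(τ)w.
Then u_τ = exp(τ)(w_τ + w), u_s = exp(τ)w_s; substituting and dividing by exp(τ), the lower-order terms cancel: w_τ + (1/2)w_s = 0 (standard advection equation).
Data for w: w(s,0) = u(s,0) = exp(-s²).
By characteristics (ds/dτ = 1/2), w(s,τ) = f(s - (1/2)τ) with f = w(·, 0).
So w(s,τ) = exp(-(s - τ/2)²), and u(s,τ) = exp(τ)w(s,τ).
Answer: u(s, τ) = exp(τ)exp(-(s - τ/2)²)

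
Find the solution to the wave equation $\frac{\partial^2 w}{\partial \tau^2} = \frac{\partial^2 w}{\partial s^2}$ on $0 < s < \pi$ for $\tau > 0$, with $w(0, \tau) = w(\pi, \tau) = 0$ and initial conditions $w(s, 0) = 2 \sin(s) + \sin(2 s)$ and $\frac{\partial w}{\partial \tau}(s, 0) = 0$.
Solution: Using separation of variables $w = X(s)T(\tau)$:
Eigenfunctions: $\sin(ns)$, $n = 1, 2, 3, \ldots$
General solution: $w(s, \tau) = \sum [A_n \cos(n \tau) + B_n \sin(n \tau)] \sin(ns)$
From $w(s,0) = 2 \sin(s) + \sin(2 s)$: $A_1=2, A_2=1$. From $w_{\tau}(s,0) = 0$: all $B_n = 0$.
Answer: $w(s, \tau) = 2 \sin(s) \cos(\tau) + \sin(2 s) \cos(2 \tau)$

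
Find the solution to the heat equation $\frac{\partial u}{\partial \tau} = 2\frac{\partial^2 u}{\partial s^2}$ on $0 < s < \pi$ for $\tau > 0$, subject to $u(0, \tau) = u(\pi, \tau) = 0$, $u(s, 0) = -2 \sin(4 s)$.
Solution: Using separation of variables $u = X(s)T(\tau)$:
Eigenfunctions: $\sin(ns)$, $n = 1, 2, 3, \ldots$
General solution: $u(s, \tau) = \sum c_n \sin(ns) e^{-2n^2 \tau}$
Matching $u(s,0) = -2 \sin(4 s)$ term by term: $c_4=-2$.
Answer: $u(s, \tau) = -2 e^{-32 \tau} \sin(4 s)$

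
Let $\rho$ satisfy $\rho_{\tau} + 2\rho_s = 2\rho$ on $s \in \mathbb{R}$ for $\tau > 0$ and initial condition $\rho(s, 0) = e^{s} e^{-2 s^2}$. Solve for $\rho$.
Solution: Substitute $\rho = e^{s}u$.
Then $\rho_s = e^{s}(u_s + u)$, $\rho_{\tau} = e^{s}u_{\tau}$; substituting and dividing by $e^{s}$, the lower-order terms cancel: $u_{\tau} + 2u_s = 0$ (standard advection equation).
Data for $u$: $u(s,0) = e^{-s}\rho(s,0) = e^{-2 s^2}$.
By characteristics ($ds/d\tau = 2$), $u(s,\tau) = f(s - 2\tau)$ with $f = u( \cdot , 0)$.
So $u(s,\tau) = e^{-2 (s - 2 \tau)^2}$, and $\rho(s,\tau) = e^{s}u(s,\tau)$.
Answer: $\rho(s, \tau) = e^{s} e^{-2 (-2 \tau + s)^2}$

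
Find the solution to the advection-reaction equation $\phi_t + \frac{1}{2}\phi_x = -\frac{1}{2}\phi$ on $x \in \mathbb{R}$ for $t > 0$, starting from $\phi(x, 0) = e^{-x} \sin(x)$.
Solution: Substitute $\phi = e^{-x}u$.
Then $\phi_x = e^{-x}(u_x - u)$, $\phi_t = e^{-x}u_t$; substituting and dividing by $e^{-x}$, the lower-order terms cancel: $u_t + \frac{1}{2}u_x = 0$ (standard advection equation).
Data for $u$: $u(x,0) = e^{x}\phi(x,0) = \sin(x)$.
By characteristics ($dx/dt = 1/2$), $u(x,t) = f(x - \frac{1}{2}t)$ with $f = u( \cdot , 0)$.
So $u(x,t) = - \sin(t/2 - x)$, and $\phi(x,t) = e^{-x}u(x,t)$.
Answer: $\phi(x, t) = - e^{-x} \sin(t/2 - x)$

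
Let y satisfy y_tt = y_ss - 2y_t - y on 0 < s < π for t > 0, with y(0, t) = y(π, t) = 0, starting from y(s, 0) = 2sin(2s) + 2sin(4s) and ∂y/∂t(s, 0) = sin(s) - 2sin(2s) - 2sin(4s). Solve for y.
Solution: Substitute y = exp(-t)u, i.e. u = exp(t)y.
By the product rule, y_t = exp(-t)(u_t - u), y_tt = exp(-t)(u_tt - 2u_t + u), y_ss = exp(-t)u_ss.
Substituting into the PDE and dividing by exp(-t): u_tt - 2u_t + u = u_ss - 2(u_t - u) - u.
The lower-order terms cancel, leaving the standard wave equation u_tt = u_ss.
Initial data for u: u(s,0) = y(s,0) = 2sin(2s) + 2sin(4s); u_t(s,0) = y_t(s,0) + y(s,0) = sin(s). The boundary conditions carry over: u(0,t) = u(π,t) = 0.
Solve for u:
  Using separation of variables u = X(s)T(t):
  Eigenfunctions: sin(ns), n = 1, 2, 3, ...
  General solution: u(s, t) = Σ [A_n cos(n t) + B_n sin(n t)] sin(ns)
  From u(s,0) = 2sin(2s) + 2sin(4s): A_2=2, A_4=2. From u_t(s,0) = sin(s), using u_t(s,0) = Σ ω_n B_n sin(ns) with ω_n = n: B_1 = 1/1 = 1.
Hence u(s,t) = sin(s)sin(t) + 2sin(2s)cos(2t) + 2sin(4s)cos(4t).
Transform back: y(s,t) = exp(-t)u(s,t).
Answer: y(s, t) = exp(-t)sin(s)sin(t) + 2exp(-t)sin(2s)cos(2t) + 2exp(-t)sin(4s)cos(4t)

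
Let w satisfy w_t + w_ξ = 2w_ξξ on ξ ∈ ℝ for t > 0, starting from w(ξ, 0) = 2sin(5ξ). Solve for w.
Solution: Moving frame: η = ξ - t, σ = t, w = u(η,σ), so w_t = u_σ - u_η and w_ξξ = u_ηη.
Hence w_t + w_ξ = u_σ and the PDE becomes the heat equation u_σ = 2u_ηη on η ∈ ℝ.
Initial data: u(η,0) = w(η,0) = 2sin(5η). Each mode sin(nη) decays as exp(-2n²σ) on ℝ, so u(η,σ) = Σ c_n exp(-2n²σ) sin(nη) with c_5=2: u(η,σ) = 2exp(-50σ)sin(5η).
Substituting back: w(ξ,t) = u(ξ - t, t).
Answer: w(ξ, t) = -2exp(-50t)sin(5t - 5ξ)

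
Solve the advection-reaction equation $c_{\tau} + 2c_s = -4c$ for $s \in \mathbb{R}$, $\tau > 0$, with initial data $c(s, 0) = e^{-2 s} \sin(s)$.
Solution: Substitute $c = e^{-2s}u$, i.e. $u = e^{2s}c$.
By the product rule, $c_s = e^{-2s}(u_s - 2u)$, $c_{\tau} = e^{-2s}u_{\tau}$.
Substituting into the PDE and dividing by $e^{-2s}$: $u_{\tau} + 2(u_s - 2u) = -4u$.
The lower-order terms cancel, leaving the standard advection equation $u_{\tau} + 2u_s = 0$.
Initial data for $u$: $u(s,0) = e^{2s}c(s,0) = \sin(s)$.
Solve for $u$:
  By method of characteristics (waves move right with speed 2):
  Along characteristics $s - 2\tau =$ const, $u$ is constant, so $u(s,\tau) = f(s - 2\tau)$ with $f = u( \cdot , 0)$.
Hence $u(s,\tau) = \sin(s - 2 \tau)$.
Transform back: $c(s,\tau) = e^{-2s}u(s,\tau)$.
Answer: $c(s, \tau) = - e^{-2 s} \sin(2 \tau - s)$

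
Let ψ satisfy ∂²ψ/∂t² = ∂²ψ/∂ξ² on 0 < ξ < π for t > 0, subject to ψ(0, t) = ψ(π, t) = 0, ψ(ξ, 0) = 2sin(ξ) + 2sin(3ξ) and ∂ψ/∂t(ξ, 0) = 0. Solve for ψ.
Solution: Separating variables: ψ = Σ [A_n cos(ω_n t) + B_n sin(ω_n t)] sin(nξ), ω_n = n. From ICs: A_1=2, A_3=2.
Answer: ψ(ξ, t) = 2sin(ξ)cos(t) + 2sin(3ξ)cos(3t)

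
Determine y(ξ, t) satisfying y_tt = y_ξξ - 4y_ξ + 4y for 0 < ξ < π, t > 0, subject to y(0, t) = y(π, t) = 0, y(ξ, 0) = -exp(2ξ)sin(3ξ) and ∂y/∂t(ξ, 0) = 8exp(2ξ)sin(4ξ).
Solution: Substitute y = exp(2ξ)u.
Then y_ξ = exp(2ξ)(u_ξ + 2u), y_ξξ = exp(2ξ)(u_ξξ + 4u_ξ + 4u), y_tt = exp(2ξ)u_tt; substituting and dividing by exp(2ξ), the lower-order terms cancel: u_tt = u_ξξ (standard wave equation).
Data for u: u(ξ,0) = exp(-2ξ)y(ξ,0) = -sin(3ξ); u_t(ξ,0) = exp(-2ξ)y_t(ξ,0) = 8sin(4ξ). The boundary conditions carry over: u(0,t) = u(π,t) = 0.
Separating variables: u = Σ [A_n cos(ω_n t) + B_n sin(ω_n t)] sin(nξ), ω_n = n. From ICs (B_n = velocity coefficient / ω_n): A_3=-1, B_4=2.
So u(ξ,t) = 2sin(4t)sin(4ξ) - sin(3ξ)cos(3t), and y(ξ,t) = exp(2ξ)u(ξ,t).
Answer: y(ξ, t) = 2exp(2ξ)sin(4t)sin(4ξ) - exp(2ξ)sin(3ξ)cos(3t)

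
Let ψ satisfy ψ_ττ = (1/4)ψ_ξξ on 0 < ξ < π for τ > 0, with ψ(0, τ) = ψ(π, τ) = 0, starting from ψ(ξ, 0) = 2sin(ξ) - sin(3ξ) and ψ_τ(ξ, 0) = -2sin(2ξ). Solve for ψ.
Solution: Using separation of variables ψ = X(ξ)T(τ):
Eigenfunctions: sin(nξ), n = 1, 2, 3, ...
General solution: ψ(ξ, τ) = Σ [A_n cos(n τ/2) + B_n sin(n τ/2)] sin(nξ)
From ψ(ξ,0) = 2sin(ξ) - sin(3ξ): A_1=2, A_3=-1. From ψ_τ(ξ,0) = -2sin(2ξ), using ψ_τ(ξ,0) = Σ ω_n B_n sin(nξ) with ω_n = n/2: B_2 = (-2)/1 = -2.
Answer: ψ(ξ, τ) = 2sin(ξ)cos(τ/2) - 2sin(2ξ)sin(τ) - sin(3ξ)cos(3τ/2)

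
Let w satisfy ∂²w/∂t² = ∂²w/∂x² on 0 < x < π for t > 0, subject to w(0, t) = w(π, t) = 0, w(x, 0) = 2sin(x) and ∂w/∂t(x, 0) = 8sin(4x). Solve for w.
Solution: Using separation of variables w = X(x)T(t):
Eigenfunctions: sin(nx), n = 1, 2, 3, ...
General solution: w(x, t) = Σ [A_n cos(n t) + B_n sin(n t)] sin(nx)
From w(x,0) = 2sin(x): A_1=2. From w_t(x,0) = 8sin(4x), using w_t(x,0) = Σ ω_n B_n sin(nx) with ω_n = n: B_4 = 8/4 = 2.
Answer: w(x, t) = 2sin(4t)sin(4x) + 2sin(x)cos(t)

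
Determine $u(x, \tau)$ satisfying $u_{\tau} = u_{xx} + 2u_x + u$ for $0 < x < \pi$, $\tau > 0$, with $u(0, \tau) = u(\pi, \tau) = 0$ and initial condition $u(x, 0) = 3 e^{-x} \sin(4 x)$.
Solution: Substitute $u = e^{-x}w$, i.e. $w = e^{x}u$.
By the product rule, $u_x = e^{-x}(w_x - w)$, $u_{xx} = e^{-x}(w_{xx} - 2w_x + w)$, $u_{\tau} = e^{-x}w_{\tau}$.
Substituting into the PDE and dividing by $e^{-x}$: $w_{\tau} = (w_{xx} - 2w_x + w) + 2(w_x - w) + w$.
The lower-order terms cancel, leaving the standard heat equation $w_{\tau} = w_{xx}$.
Initial data for $w$: $w(x,0) = e^{x}u(x,0) = 3 \sin(4 x)$. The boundary conditions carry over: $w(0,\tau) = w(\pi,\tau) = 0$.
Solve for $w$:
  Using separation of variables $w = X(x)T(\tau)$:
  Eigenfunctions: $\sin(nx)$, $n = 1, 2, 3, \ldots$
  General solution: $w(x, \tau) = \sum c_n \sin(nx) e^{-n^2 \tau}$
  Matching $w(x,0) = 3 \sin(4 x)$ term by term: $c_4=3$.
Hence $w(x,\tau) = 3 e^{-16 \tau} \sin(4 x)$.
Transform back: $u(x,\tau) = e^{-x}w(x,\tau)$.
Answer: $u(x, \tau) = 3 e^{-16 \tau} e^{-x} \sin(4 x)$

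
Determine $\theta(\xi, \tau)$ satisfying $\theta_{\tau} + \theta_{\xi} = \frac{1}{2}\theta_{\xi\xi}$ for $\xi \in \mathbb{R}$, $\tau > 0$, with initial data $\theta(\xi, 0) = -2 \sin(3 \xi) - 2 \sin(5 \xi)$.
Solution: Moving frame: $\eta = \xi - \tau$, $\sigma = \tau$, $\theta = u(\eta,\sigma)$, so $\theta_{\tau} = u_{\sigma} - u_{\eta}$ and $\theta_{\xi\xi} = u_{\eta\eta}$.
Hence $\theta_{\tau} + \theta_{\xi} = u_{\sigma}$ and the PDE becomes the heat equation $u_{\sigma} = \frac{1}{2}u_{\eta\eta}$ on $\eta \in \mathbb{R}$.
Initial data: $u(\eta,0) = \theta(\eta,0) = -2 \sin(3 \eta) - 2 \sin(5 \eta)$. Each mode $\sin(n\eta)$ decays as $e^{-n^2\sigma/2}$ on $\mathbb{R}$, so $u(\eta,\sigma) = \sum c_n e^{-n^2\sigma/2} \sin(n\eta)$ with $c_3=-2, c_5=-2$: $u(\eta,\sigma) = -2 e^{-9 \sigma/2} \sin(3 \eta) - 2 e^{-25 \sigma/2} \sin(5 \eta)$.
Substituting back: $\theta(\xi,\tau) = u(\xi - \tau, \tau)$.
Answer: $\theta(\xi, \tau) = 2 e^{-9 \tau/2} \sin(3 \tau - 3 \xi) + 2 e^{-25 \tau/2} \sin(5 \tau - 5 \xi)$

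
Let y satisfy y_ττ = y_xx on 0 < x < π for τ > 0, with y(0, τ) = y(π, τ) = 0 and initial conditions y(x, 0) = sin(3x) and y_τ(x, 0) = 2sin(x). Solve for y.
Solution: Using separation of variables y = X(x)T(τ):
Eigenfunctions: sin(nx), n = 1, 2, 3, ...
General solution: y(x, τ) = Σ [A_n cos(n τ) + B_n sin(n τ)] sin(nx)
From y(x,0) = sin(3x): A_3=1. From y_τ(x,0) = 2sin(x), using y_τ(x,0) = Σ ω_n B_n sin(nx) with ω_n = n: B_1 = 2/1 = 2.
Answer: y(x, τ) = 2sin(x)sin(τ) + sin(3x)cos(3τ)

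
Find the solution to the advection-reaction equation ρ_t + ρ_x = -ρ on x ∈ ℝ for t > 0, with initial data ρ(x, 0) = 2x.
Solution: Substitute ρ = exp(-t)u.
Then ρ_t = exp(-t)(u_t - u), ρ_x = exp(-t)u_x; substituting and dividing by exp(-t), the lower-order terms cancel: u_t + u_x = 0 (standard advection equation).
Data for u: u(x,0) = ρ(x,0) = 2x.
By characteristics (dx/dt = 1), u(x,t) = f(x - t) with f = u(·, 0).
So u(x,t) = -2t + 2x, and ρ(x,t) = exp(-t)u(x,t).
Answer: ρ(x, t) = -2texp(-t) + 2xexp(-t)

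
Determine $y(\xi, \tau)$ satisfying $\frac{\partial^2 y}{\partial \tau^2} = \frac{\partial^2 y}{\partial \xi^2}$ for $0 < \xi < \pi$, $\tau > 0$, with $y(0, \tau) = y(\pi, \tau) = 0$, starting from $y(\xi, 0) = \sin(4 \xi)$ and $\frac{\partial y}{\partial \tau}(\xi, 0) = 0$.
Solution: Separating variables: $y = \sum [A_n \cos(\omega_n \tau) + B_n \sin(\omega_n \tau)] \sin(n\xi)$, $\omega_n = n$. From ICs: $A_4=1$.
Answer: $y(\xi, \tau) = \sin(4 \xi) \cos(4 \tau)$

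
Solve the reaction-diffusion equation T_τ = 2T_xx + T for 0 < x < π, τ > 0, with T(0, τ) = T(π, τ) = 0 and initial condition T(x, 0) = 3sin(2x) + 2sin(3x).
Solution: Substitute T = exp(τ)u.
Then T_τ = exp(τ)(u_τ + u), T_xx = exp(τ)u_xx; substituting and dividing by exp(τ), the lower-order terms cancel: u_τ = 2u_xx (standard heat equation).
Data for u: u(x,0) = T(x,0) = 3sin(2x) + 2sin(3x). The boundary conditions carry over: u(0,τ) = u(π,τ) = 0.
Separating variables: u = Σ c_n exp(-2n²τ) sin(nx). From u(x,0) = 3sin(2x) + 2sin(3x): c_2=3, c_3=2.
So u(x,τ) = 3exp(-8τ)sin(2x) + 2exp(-18τ)sin(3x), and T(x,τ) = exp(τ)u(x,τ).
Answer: T(x, τ) = 3exp(-7τ)sin(2x) + 2exp(-17τ)sin(3x)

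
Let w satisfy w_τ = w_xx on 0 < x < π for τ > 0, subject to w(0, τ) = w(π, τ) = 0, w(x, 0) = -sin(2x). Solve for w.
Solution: Separating variables: w = Σ c_n exp(-n²τ) sin(nx). From w(x,0) = -sin(2x): c_2=-1.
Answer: w(x, τ) = -exp(-4τ)sin(2x)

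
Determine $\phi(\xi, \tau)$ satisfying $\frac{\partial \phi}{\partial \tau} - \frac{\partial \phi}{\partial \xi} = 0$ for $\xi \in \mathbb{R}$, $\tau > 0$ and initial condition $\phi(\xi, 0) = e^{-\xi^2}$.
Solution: By method of characteristics (waves move left with speed 1):
Along characteristics $\xi + \tau =$ const, $\phi$ is constant, so $\phi(\xi,\tau) = f(\xi + \tau)$ with $f = \phi( \cdot , 0)$.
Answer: $\phi(\xi, \tau) = e^{-(\tau + \xi)^2}$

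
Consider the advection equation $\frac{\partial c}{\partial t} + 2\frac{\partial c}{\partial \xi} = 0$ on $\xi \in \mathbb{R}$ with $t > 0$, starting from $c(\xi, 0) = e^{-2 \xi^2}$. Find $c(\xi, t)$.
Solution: By method of characteristics (waves move right with speed 2):
Along characteristics $\xi - 2t =$ const, $c$ is constant, so $c(\xi,t) = f(\xi - 2t)$ with $f = c( \cdot , 0)$.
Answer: $c(\xi, t) = e^{-2 (\xi - 2 t)^2}$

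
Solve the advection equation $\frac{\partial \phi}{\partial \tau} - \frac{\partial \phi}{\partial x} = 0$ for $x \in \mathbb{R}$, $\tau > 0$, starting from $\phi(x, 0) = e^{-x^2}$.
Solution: By characteristics ($dx/d\tau = -1$), $\phi(x,\tau) = f(x + \tau)$ with $f = \phi( \cdot , 0)$.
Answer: $\phi(x, \tau) = e^{-(\tau + x)^2}$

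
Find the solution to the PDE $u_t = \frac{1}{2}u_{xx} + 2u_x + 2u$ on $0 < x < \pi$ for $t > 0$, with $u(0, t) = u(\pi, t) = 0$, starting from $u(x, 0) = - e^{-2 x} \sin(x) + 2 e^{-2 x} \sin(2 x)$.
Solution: Substitute $u = e^{-2x}w$.
Then $u_x = e^{-2x}(w_x - 2w)$, $u_{xx} = e^{-2x}(w_{xx} - 4w_x + 4w)$, $u_t = e^{-2x}w_t$; substituting and dividing by $e^{-2x}$, the lower-order terms cancel: $w_t = \frac{1}{2}w_{xx}$ (standard heat equation).
Data for $w$: $w(x,0) = e^{2x}u(x,0) = - \sin(x) + 2 \sin(2 x)$. The boundary conditions carry over: $w(0,t) = w(\pi,t) = 0$.
Separating variables: $w = \sum c_n e^{-n^2t/2} \sin(nx)$. From $w(x,0) = - \sin(x) + 2 \sin(2 x)$: $c_1=-1, c_2=2$.
So $w(x,t) = 2 e^{-2 t} \sin(2 x) - e^{-t/2} \sin(x)$, and $u(x,t) = e^{-2x}w(x,t)$.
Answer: $u(x, t) = 2 e^{-2 t} e^{-2 x} \sin(2 x) -  e^{-t/2} e^{-2 x} \sin(x)$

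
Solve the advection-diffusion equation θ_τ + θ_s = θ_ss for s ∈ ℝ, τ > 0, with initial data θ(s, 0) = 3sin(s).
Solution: Change to a moving frame: let η = s - τ, σ = τ and write θ(s,τ) = u(η,σ).
By the chain rule θ_τ = u_σ - u_η, θ_s = u_η, θ_ss = u_ηη.
Then θ_τ + θ_s = u_σ: the advection term cancels and the PDE becomes the heat equation u_σ = u_ηη on η ∈ ℝ.
Initial data: u(η,0) = θ(η,0) = 3sin(η).
On η ∈ ℝ each mode satisfies (sin(nη))″ = -n² sin(nη), so exp(-n²σ) sin(nη) solves the heat equation; by superposition u(η,σ) = Σ c_n exp(-n²σ) sin(nη).
Reading off the coefficients: c_1=3, so u(η,σ) = 3exp(-σ)sin(η).
Substituting back η = s - τ, σ = τ: θ(s,τ) = u(s - τ, τ).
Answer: θ(s, τ) = 3exp(-τ)sin(s - τ)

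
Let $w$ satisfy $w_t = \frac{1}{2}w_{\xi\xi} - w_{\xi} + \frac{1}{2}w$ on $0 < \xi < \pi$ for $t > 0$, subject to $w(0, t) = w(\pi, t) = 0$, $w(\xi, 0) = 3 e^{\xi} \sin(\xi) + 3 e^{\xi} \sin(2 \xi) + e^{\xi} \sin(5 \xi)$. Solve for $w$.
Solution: Substitute $w = e^{\xi}u$, i.e. $u = e^{-\xi}w$.
By the product rule, $w_{\xi} = e^{\xi}(u_{\xi} + u)$, $w_{\xi\xi} = e^{\xi}(u_{\xi\xi} + 2u_{\xi} + u)$, $w_t = e^{\xi}u_t$.
Substituting into the PDE and dividing by $e^{\xi}$: $u_t = \frac{1}{2}(u_{\xi\xi} + 2u_{\xi} + u) - (u_{\xi} + u) + \frac{1}{2}u$.
The lower-order terms cancel, leaving the standard heat equation $u_t = \frac{1}{2}u_{\xi\xi}$.
Initial data for $u$: $u(\xi,0) = e^{-\xi}w(\xi,0) = 3 \sin(\xi) + 3 \sin(2 \xi) + \sin(5 \xi)$. The boundary conditions carry over: $u(0,t) = u(\pi,t) = 0$.
Solve for $u$:
  Using separation of variables $u = X(\xi)T(t)$:
  Eigenfunctions: $\sin(n\xi)$, $n = 1, 2, 3, \ldots$
  General solution: $u(\xi, t) = \sum c_n \sin(n\xi) e^{-n^2 t/2}$
  Matching $u(\xi,0) = 3 \sin(\xi) + 3 \sin(2 \xi) + \sin(5 \xi)$ term by term: $c_1=3, c_2=3, c_5=1$.
Hence $u(\xi,t) = 3 e^{-2 t} \sin(2 \xi) + 3 e^{-t/2} \sin(\xi) + e^{-25 t/2} \sin(5 \xi)$.
Transform back: $w(\xi,t) = e^{\xi}u(\xi,t)$.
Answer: $w(\xi, t) = 3 e^{\xi} e^{-2 t} \sin(2 \xi) + 3 e^{\xi} e^{-t/2} \sin(\xi) + e^{\xi} e^{-25 t/2} \sin(5 \xi)$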